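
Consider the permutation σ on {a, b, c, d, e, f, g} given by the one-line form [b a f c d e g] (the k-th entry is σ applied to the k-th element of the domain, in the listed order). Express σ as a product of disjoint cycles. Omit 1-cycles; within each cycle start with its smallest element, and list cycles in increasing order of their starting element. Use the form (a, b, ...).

(a, b)(c, f, e, d)

Start at a and follow images: a → b → a, giving the cycle (a, b).
Continuing from each remaining unvisited element yields (a, b)(c, f, e, d).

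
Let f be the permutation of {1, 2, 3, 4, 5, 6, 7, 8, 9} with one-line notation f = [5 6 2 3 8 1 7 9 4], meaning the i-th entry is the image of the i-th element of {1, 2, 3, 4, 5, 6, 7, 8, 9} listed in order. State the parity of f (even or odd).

odd

In disjoint-cycle form the cycle lengths are 8, 1.
A cycle of length ℓ contributes ℓ−1 transpositions, so f is a product of 7 transpositions — odd.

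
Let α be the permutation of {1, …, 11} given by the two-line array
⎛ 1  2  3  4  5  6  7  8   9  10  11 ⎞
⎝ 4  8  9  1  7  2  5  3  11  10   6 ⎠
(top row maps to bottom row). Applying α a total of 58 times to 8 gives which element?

Tracing 8 → 3 → … returns to 8 after 6 steps, so 8 lies in a 6-cycle (2, 8, 3, 9, 11, 6).
On a 6-cycle, α^6 is the identity, so α^58 = α^4 there (58 ≡ 4 mod 6).
Stepping 4 places around the cycle: 8 → 3 → 9 → 11 → 6.

6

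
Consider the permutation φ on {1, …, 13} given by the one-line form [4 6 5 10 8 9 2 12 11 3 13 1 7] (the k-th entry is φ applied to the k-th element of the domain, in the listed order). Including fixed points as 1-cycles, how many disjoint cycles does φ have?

2

The cycle decomposition is (1 4 10 3 5 8 12)(2 6 9 11 13 7), which has 2 cycles (counting 1-cycles).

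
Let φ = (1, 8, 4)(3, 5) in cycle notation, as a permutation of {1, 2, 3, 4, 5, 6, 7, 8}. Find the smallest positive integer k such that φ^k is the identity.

6

The disjoint cycles have lengths 3, 2, 1, 1, 1.
Since disjoint cycles commute, ord(φ) = lcm(3, 2) = 6.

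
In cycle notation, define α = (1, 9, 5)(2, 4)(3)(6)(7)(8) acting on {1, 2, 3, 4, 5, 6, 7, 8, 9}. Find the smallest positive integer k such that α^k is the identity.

6

The disjoint cycles have lengths 3, 2, 1, 1, 1, 1.
Since disjoint cycles commute, ord(α) = lcm(3, 2) = 6.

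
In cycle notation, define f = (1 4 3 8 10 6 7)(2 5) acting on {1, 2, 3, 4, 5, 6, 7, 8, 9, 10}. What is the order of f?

The disjoint cycles have lengths 7, 2, 1.
Since disjoint cycles commute, ord(f) = lcm(7, 2) = 14.

14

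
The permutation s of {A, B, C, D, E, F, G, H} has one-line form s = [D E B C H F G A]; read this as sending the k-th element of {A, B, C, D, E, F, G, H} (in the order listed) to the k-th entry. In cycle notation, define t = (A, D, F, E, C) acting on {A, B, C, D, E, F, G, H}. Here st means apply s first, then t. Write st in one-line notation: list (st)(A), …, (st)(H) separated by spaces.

F C B A H E G D

For each element, apply s then t: A → D → F; B → E → C; C → B → B; D → C → A; E → H → H; F → F → E; G → G → G; H → A → D.
Collecting the images, st = [F C B A H E G D].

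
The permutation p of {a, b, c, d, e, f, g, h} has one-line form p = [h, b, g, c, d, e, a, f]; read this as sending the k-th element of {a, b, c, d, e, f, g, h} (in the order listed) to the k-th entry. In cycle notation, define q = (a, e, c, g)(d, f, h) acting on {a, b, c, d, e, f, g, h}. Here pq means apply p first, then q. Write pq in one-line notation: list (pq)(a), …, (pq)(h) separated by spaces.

(pq)(x) = q(p(x)). Computing each image: q(p(a)) = q(h) = d, q(p(b)) = q(b) = b, q(p(c)) = q(g) = a, q(p(d)) = q(c) = g, q(p(e)) = q(d) = f, q(p(f)) = q(e) = c, q(p(g)) = q(a) = e, q(p(h)) = q(f) = h.
Hence pq = [d b a g f c e h].

d b a g f c e h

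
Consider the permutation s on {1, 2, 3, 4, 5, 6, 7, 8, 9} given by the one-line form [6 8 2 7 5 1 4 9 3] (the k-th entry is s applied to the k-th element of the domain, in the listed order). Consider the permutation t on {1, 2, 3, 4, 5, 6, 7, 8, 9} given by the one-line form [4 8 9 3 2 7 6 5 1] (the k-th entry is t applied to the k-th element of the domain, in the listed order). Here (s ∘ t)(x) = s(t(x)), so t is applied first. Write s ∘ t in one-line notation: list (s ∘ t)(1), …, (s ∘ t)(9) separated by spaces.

(s ∘ t)(x) = s(t(x)). Computing each image: s(t(1)) = s(4) = 7, s(t(2)) = s(8) = 9, s(t(3)) = s(9) = 3, s(t(4)) = s(3) = 2, s(t(5)) = s(2) = 8, s(t(6)) = s(7) = 4, s(t(7)) = s(6) = 1, s(t(8)) = s(5) = 5, s(t(9)) = s(1) = 6.
Hence s ∘ t = [7 9 3 2 8 4 1 5 6].

7 9 3 2 8 4 1 5 6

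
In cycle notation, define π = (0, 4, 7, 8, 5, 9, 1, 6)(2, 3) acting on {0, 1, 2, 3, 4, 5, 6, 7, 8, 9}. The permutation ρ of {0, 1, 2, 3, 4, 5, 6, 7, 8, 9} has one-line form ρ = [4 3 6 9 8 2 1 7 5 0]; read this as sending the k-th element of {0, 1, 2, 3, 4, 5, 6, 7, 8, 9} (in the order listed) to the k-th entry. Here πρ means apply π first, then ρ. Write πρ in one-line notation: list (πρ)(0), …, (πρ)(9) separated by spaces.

(πρ)(x) = ρ(π(x)). Computing each image: ρ(π(0)) = ρ(4) = 8, ρ(π(1)) = ρ(6) = 1, ρ(π(2)) = ρ(3) = 9, ρ(π(3)) = ρ(2) = 6, ρ(π(4)) = ρ(7) = 7, ρ(π(5)) = ρ(9) = 0, ρ(π(6)) = ρ(0) = 4, ρ(π(7)) = ρ(8) = 5, ρ(π(8)) = ρ(5) = 2, ρ(π(9)) = ρ(1) = 3.
Hence πρ = [8 1 9 6 7 0 4 5 2 3].

8 1 9 6 7 0 4 5 2 3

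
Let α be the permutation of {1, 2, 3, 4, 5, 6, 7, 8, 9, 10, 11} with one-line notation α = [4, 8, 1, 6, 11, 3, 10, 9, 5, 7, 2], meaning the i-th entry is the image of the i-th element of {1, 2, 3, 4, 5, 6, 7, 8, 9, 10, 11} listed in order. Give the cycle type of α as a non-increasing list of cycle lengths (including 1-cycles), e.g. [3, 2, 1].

[5, 4, 2]

The disjoint cycles are (1, 4, 6, 3)(2, 8, 9, 5, 11)(7, 10), with lengths 5, 4, 2 in non-increasing order.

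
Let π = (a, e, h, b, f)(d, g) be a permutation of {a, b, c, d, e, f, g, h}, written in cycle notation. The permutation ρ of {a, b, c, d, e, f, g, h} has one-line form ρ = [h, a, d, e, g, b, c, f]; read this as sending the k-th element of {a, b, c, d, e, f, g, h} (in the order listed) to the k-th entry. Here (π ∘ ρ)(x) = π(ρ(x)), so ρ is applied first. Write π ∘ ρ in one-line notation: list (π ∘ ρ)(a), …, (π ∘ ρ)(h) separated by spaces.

(π ∘ ρ)(x) = π(ρ(x)). Computing each image: π(ρ(a)) = π(h) = b, π(ρ(b)) = π(a) = e, π(ρ(c)) = π(d) = g, π(ρ(d)) = π(e) = h, π(ρ(e)) = π(g) = d, π(ρ(f)) = π(b) = f, π(ρ(g)) = π(c) = c, π(ρ(h)) = π(f) = a.
Hence π ∘ ρ = [b e g h d f c a].

b e g h d f c a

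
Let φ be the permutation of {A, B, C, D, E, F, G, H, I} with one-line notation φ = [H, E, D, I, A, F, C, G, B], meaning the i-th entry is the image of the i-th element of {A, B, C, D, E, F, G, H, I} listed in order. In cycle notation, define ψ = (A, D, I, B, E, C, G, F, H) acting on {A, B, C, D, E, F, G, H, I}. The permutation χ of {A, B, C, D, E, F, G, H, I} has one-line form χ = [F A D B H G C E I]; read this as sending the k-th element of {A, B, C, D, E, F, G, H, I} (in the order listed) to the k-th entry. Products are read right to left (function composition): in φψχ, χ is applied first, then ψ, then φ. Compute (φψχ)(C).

(φψχ)(C) = φ(ψ(χ(C))). χ(C) = D, then ψ(D) = I, then φ(I) = B, so the result is B.

B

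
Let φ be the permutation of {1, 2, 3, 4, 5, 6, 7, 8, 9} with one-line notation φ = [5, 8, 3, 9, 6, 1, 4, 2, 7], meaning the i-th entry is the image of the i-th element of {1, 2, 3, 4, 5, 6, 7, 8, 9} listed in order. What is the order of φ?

Writing φ as disjoint cycles, the cycle lengths are 3, 3, 2, 1.
Since disjoint cycles commute, ord(φ) = lcm(3, 3, 2) = 6.

6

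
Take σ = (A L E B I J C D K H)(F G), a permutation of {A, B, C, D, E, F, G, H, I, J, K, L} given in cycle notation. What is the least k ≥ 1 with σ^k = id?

The disjoint cycles have lengths 10, 2.
The order of σ is the least common multiple of its cycle lengths: lcm(10, 2) = 10.

10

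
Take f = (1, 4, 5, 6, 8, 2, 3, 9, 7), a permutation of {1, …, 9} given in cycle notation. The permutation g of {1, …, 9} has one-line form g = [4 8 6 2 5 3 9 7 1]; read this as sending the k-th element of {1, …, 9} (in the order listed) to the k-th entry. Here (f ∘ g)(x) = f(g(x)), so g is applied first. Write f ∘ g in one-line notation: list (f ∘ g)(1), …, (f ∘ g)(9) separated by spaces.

5 2 8 3 6 9 7 1 4

(f ∘ g)(x) = f(g(x)). Computing each image: f(g(1)) = f(4) = 5, f(g(2)) = f(8) = 2, f(g(3)) = f(6) = 8, f(g(4)) = f(2) = 3, f(g(5)) = f(5) = 6, f(g(6)) = f(3) = 9, f(g(7)) = f(9) = 7, f(g(8)) = f(7) = 1, f(g(9)) = f(1) = 4.
Hence f ∘ g = [5 2 8 3 6 9 7 1 4].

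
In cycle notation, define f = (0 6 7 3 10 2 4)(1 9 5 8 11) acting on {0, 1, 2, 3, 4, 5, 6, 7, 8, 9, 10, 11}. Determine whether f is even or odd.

even

The cycle lengths are 7, 5.
A cycle of length ℓ contributes ℓ−1 transpositions, so f is a product of 6 + 4 = 10 transpositions — even.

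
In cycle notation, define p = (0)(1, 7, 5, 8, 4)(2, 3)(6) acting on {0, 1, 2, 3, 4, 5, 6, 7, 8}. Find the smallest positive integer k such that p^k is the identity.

The disjoint cycles have lengths 5, 2, 1, 1.
The order is lcm(5, 2) = 10.

10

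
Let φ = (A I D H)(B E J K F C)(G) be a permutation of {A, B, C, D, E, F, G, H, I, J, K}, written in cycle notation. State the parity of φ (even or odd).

even

The cycle lengths are 6, 4, 1.
A cycle of length ℓ contributes ℓ−1 transpositions, so φ is a product of 5 + 3 = 8 transpositions — even.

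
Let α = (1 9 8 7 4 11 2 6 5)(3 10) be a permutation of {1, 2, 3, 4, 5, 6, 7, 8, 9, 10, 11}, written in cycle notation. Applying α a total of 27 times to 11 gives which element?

11

11 lies in the 9-cycle (1 9 8 7 4 11 2 6 5).
On a 9-cycle, α^9 is the identity, so α^27 = α^0 there (27 ≡ 0 mod 9).
So α^27(11) = 11.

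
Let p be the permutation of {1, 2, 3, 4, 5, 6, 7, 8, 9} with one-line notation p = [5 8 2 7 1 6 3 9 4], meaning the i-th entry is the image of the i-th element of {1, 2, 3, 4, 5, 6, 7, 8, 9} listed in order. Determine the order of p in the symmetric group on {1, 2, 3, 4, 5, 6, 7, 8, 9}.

The disjoint-cycle form of p has cycle lengths 6, 2, 1.
The order is lcm(6, 2) = 6.

6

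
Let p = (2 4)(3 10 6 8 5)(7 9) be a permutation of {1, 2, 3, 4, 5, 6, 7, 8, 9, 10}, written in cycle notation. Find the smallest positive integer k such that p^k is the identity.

The cycle type of p is (5, 2, 2, 1).
Since disjoint cycles commute, ord(p) = lcm(5, 2, 2) = 10.

10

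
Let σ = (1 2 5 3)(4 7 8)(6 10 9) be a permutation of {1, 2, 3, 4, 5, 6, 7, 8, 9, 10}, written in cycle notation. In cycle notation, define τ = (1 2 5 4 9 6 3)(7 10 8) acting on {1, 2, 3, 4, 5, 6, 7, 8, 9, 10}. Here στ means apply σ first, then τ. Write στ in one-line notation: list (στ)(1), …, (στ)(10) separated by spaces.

(στ)(x) = τ(σ(x)). Computing each image: τ(σ(1)) = τ(2) = 5, τ(σ(2)) = τ(5) = 4, τ(σ(3)) = τ(1) = 2, τ(σ(4)) = τ(7) = 10, τ(σ(5)) = τ(3) = 1, τ(σ(6)) = τ(10) = 8, τ(σ(7)) = τ(8) = 7, τ(σ(8)) = τ(4) = 9, τ(σ(9)) = τ(6) = 3, τ(σ(10)) = τ(9) = 6.
Hence στ = [5 4 2 10 1 8 7 9 3 6].

5 4 2 10 1 8 7 9 3 6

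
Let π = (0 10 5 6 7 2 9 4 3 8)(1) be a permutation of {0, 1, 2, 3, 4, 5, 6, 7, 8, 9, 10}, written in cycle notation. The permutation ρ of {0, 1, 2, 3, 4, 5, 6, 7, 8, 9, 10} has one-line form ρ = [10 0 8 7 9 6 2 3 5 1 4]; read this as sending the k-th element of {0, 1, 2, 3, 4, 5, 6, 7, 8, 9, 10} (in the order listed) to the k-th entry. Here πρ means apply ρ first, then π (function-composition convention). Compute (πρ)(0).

ρ(0) = 10, then π(10) = 5; composing gives (πρ)(0) = 5.

5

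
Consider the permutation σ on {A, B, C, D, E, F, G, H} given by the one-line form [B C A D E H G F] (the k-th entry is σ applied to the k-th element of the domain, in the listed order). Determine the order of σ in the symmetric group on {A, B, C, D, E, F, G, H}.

The disjoint-cycle form of σ has cycle lengths 3, 2, 1, 1, 1.
The order of σ is the least common multiple of its cycle lengths: lcm(3, 2) = 6.

6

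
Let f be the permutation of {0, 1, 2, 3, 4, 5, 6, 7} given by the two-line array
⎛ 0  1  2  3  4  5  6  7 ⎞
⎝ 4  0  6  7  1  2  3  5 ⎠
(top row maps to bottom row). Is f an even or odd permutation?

In disjoint-cycle form the cycle lengths are 5, 3.
A cycle is odd iff its length is even; f has 0 even-length cycles, so sgn(f) = (−1)^0 and f is even.

even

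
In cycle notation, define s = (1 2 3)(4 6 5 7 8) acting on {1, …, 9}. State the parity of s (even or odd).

even

The cycle lengths are 5, 3, 1.
A cycle of length ℓ contributes ℓ−1 transpositions, so s is a product of 4 + 2 = 6 transpositions — even.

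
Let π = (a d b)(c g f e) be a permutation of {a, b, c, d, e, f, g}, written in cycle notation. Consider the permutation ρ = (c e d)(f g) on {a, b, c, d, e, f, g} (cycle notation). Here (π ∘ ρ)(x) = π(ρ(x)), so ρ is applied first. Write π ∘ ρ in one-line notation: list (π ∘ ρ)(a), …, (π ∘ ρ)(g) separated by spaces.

d a c g b f e

(π ∘ ρ)(x) = π(ρ(x)). Computing each image: π(ρ(a)) = π(a) = d, π(ρ(b)) = π(b) = a, π(ρ(c)) = π(e) = c, π(ρ(d)) = π(c) = g, π(ρ(e)) = π(d) = b, π(ρ(f)) = π(g) = f, π(ρ(g)) = π(f) = e.
Hence π ∘ ρ = [d a c g b f e].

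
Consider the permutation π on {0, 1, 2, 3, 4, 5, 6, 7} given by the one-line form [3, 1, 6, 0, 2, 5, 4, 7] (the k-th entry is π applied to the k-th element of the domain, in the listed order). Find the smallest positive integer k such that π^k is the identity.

6

The disjoint-cycle form of π has cycle lengths 3, 2, 1, 1, 1.
The order is lcm(3, 2) = 6.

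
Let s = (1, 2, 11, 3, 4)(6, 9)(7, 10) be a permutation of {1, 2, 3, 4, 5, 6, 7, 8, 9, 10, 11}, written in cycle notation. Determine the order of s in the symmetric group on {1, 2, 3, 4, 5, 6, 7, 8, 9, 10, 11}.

The cycle type of s is (5, 2, 2, 1, 1).
Since disjoint cycles commute, ord(s) = lcm(5, 2, 2) = 10.

10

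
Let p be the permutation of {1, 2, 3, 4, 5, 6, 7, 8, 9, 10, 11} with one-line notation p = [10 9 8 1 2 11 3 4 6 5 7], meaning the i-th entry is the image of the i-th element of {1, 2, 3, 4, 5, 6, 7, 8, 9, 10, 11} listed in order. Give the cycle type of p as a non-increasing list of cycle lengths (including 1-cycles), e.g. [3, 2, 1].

The disjoint cycles are (1 10 5 2 9 6 11 7 3 8 4), with lengths 11 in non-increasing order.

[11]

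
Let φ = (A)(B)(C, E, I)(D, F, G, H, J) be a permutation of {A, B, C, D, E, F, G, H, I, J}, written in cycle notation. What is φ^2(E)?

C

E lies in the 3-cycle (C, E, I).
Stepping 2 places around the cycle: E → I → C.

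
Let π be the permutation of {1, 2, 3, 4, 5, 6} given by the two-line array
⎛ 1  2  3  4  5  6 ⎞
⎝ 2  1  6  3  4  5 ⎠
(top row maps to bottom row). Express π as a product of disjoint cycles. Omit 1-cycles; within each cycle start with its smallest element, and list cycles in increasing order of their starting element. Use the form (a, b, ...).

Start at 1 and follow images: 1 → 2 → 1, giving the cycle (1, 2).
Continuing from each remaining unvisited element yields (1, 2)(3, 6, 5, 4).

(1, 2)(3, 6, 5, 4)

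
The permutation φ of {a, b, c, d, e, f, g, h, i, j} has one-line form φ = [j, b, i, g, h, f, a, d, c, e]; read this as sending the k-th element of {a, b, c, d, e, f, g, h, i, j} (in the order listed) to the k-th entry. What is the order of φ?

6

The disjoint-cycle form of φ has cycle lengths 6, 2, 1, 1.
Since disjoint cycles commute, ord(φ) = lcm(6, 2) = 6.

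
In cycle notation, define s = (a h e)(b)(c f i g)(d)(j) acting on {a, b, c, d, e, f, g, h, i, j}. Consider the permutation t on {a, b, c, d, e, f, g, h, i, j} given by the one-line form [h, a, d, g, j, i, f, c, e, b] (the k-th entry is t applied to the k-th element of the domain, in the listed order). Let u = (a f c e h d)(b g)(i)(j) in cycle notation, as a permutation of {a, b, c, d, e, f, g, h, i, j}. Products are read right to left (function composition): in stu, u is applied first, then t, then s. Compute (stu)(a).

(stu)(a) = s(t(u(a))). u(a) = f, then t(f) = i, then s(i) = g, so the result is g.

g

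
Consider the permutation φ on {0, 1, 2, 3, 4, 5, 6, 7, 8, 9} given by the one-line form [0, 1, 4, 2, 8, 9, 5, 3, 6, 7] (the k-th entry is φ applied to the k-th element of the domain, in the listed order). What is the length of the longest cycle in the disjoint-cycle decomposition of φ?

8

Decomposing into disjoint cycles gives (2 4 8 6 5 9 7 3); the longest has length 8.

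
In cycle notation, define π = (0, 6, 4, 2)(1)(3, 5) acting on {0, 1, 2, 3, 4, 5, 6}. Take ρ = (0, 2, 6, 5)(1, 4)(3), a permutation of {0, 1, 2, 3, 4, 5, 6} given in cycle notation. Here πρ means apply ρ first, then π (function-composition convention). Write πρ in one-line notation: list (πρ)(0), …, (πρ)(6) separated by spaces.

For each element, apply ρ then π: 0 → 2 → 0; 1 → 4 → 2; 2 → 6 → 4; 3 → 3 → 5; 4 → 1 → 1; 5 → 0 → 6; 6 → 5 → 3.
So πρ in one-line form is 0 2 4 5 1 6 3.

0 2 4 5 1 6 3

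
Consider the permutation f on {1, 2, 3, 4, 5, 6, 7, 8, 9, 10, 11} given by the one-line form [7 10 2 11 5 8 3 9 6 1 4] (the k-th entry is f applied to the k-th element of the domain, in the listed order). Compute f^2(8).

Tracing 8 → 9 → … returns to 8 after 3 steps, so 8 lies in a 3-cycle (6 8 9).
Stepping 2 places around the cycle: 8 → 9 → 6.

6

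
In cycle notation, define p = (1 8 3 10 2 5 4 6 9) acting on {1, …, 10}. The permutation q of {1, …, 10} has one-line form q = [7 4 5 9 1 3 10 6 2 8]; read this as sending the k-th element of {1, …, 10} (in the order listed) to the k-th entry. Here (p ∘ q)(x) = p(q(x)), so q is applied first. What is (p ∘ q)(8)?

9

(p ∘ q)(8) = p(q(8)). q(8) = 6, then p(6) = 9. So (p ∘ q)(8) = 9.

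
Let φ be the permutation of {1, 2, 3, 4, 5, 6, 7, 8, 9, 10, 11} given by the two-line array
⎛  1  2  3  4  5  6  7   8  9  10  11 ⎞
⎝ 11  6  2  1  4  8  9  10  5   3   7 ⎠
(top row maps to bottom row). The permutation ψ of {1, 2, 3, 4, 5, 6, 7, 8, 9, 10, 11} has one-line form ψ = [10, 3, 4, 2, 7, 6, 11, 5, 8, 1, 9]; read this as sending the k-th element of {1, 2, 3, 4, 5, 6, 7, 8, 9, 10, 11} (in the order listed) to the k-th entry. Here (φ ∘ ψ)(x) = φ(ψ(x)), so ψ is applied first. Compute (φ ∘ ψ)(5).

First apply ψ: ψ(5) = 7, then φ(7) = 9. Thus (φ ∘ ψ)(5) = 9.

9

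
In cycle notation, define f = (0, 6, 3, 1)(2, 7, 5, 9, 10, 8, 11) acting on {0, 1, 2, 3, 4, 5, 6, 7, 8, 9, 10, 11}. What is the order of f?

The cycle type of f is (7, 4, 1).
The order is lcm(7, 4) = 28.

28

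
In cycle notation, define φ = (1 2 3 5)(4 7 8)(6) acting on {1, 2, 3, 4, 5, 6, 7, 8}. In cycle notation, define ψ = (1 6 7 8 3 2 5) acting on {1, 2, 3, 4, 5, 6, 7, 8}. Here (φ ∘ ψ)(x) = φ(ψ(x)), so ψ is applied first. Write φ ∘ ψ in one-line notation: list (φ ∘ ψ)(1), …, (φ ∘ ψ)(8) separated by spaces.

6 1 3 7 2 8 4 5

(φ ∘ ψ)(x) = φ(ψ(x)). Computing each image: φ(ψ(1)) = φ(6) = 6, φ(ψ(2)) = φ(5) = 1, φ(ψ(3)) = φ(2) = 3, φ(ψ(4)) = φ(4) = 7, φ(ψ(5)) = φ(1) = 2, φ(ψ(6)) = φ(7) = 8, φ(ψ(7)) = φ(8) = 4, φ(ψ(8)) = φ(3) = 5.
Hence φ ∘ ψ = [6 1 3 7 2 8 4 5].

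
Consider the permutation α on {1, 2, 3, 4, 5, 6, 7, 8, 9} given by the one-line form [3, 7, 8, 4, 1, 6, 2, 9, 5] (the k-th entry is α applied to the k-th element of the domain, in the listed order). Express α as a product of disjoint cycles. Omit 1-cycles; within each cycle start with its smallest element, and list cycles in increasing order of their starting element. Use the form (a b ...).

(1 3 8 9 5)(2 7)

From 1: 1 → 3 → 8 → 9 → 5 → 1, closing the cycle (1 3 8 9 5).
Repeating from the next unused element and collecting all non-trivial cycles gives (1 3 8 9 5)(2 7).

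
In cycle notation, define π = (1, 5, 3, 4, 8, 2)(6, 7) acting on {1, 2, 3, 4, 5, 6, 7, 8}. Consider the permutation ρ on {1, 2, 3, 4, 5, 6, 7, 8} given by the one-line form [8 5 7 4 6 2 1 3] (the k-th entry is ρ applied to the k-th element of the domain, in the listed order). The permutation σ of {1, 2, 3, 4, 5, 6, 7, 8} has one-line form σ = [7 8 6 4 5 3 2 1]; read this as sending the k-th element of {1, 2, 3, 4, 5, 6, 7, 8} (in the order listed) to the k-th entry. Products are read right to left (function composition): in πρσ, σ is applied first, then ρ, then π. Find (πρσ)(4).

8

Apply the permutations in order: σ(4) = 4, then ρ(4) = 4, then π(4) = 8. So (πρσ)(4) = 8.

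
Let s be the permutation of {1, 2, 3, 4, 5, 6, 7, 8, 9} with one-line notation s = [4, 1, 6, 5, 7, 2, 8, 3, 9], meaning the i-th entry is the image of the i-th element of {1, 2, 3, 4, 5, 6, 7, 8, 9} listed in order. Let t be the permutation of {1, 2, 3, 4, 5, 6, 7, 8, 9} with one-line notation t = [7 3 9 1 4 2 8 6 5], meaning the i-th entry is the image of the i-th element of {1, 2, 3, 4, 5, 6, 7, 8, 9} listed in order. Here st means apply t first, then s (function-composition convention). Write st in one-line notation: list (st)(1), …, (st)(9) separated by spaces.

(st)(x) = s(t(x)). Computing each image: s(t(1)) = s(7) = 8, s(t(2)) = s(3) = 6, s(t(3)) = s(9) = 9, s(t(4)) = s(1) = 4, s(t(5)) = s(4) = 5, s(t(6)) = s(2) = 1, s(t(7)) = s(8) = 3, s(t(8)) = s(6) = 2, s(t(9)) = s(5) = 7.
Hence st = [8 6 9 4 5 1 3 2 7].

8 6 9 4 5 1 3 2 7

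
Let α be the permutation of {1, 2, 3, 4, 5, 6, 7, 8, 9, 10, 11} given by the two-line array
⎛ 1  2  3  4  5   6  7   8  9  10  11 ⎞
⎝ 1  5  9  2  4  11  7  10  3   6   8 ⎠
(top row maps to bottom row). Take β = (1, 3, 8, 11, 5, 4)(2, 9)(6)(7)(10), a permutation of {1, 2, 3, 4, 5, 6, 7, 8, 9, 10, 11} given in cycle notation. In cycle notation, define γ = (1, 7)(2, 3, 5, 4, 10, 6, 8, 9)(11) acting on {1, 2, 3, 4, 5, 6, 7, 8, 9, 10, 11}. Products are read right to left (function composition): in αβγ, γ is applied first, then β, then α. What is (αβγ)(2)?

Chase 2: γ(2) = 3; β(3) = 8; α(8) = 10. Hence (αβγ)(2) = 10.

10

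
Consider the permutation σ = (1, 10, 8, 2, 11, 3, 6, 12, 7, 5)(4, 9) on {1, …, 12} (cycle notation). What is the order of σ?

10

The cycle type of σ is (10, 2).
The order of σ is the least common multiple of its cycle lengths: lcm(10, 2) = 10.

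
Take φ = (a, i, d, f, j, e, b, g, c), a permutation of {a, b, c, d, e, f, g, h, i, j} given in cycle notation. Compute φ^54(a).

a lies in the 9-cycle (a, i, d, f, j, e, b, g, c).
On a 9-cycle, φ^9 is the identity, so φ^54 = φ^0 there (54 ≡ 0 mod 9).
So φ^54(a) = a.

a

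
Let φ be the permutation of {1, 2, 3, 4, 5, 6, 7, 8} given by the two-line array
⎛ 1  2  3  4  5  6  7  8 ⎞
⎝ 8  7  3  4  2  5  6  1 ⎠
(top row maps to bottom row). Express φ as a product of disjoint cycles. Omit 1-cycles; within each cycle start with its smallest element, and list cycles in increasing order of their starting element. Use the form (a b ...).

(1 8)(2 7 6 5)

From 1: 1 → 8 → 1, closing the cycle (1 8).
Continuing from each remaining unvisited element yields (1 8)(2 7 6 5).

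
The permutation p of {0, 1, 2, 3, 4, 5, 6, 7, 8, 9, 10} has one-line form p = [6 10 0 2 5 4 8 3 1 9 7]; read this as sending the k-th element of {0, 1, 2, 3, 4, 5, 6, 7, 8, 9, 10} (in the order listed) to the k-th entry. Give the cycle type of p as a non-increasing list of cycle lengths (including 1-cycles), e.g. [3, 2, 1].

[8, 2, 1]

The disjoint cycles are (0 6 8 1 10 7 3 2)(4 5)(9), with lengths 8, 2, 1 in non-increasing order.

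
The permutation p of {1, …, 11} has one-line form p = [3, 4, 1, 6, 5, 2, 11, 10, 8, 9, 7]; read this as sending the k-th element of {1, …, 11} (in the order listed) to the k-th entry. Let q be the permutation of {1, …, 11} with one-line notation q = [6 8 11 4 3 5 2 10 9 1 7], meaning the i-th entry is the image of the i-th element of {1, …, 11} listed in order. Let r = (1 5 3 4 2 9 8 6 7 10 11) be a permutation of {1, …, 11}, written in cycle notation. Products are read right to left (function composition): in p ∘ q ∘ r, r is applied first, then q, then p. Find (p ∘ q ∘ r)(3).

6

Apply the permutations in order: r(3) = 4, then q(4) = 4, then p(4) = 6. So (p ∘ q ∘ r)(3) = 6.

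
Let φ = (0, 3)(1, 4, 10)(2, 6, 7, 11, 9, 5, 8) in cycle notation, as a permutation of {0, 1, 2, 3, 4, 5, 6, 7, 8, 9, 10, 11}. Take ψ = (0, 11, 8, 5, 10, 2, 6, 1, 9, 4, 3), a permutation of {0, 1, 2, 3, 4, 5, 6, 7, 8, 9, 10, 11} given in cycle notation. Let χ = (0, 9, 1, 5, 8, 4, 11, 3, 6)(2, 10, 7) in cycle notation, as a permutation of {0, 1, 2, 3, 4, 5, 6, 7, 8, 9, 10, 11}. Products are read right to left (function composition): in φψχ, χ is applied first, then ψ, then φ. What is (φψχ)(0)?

Chase 0: χ(0) = 9; ψ(9) = 4; φ(4) = 10. Hence (φψχ)(0) = 10.

10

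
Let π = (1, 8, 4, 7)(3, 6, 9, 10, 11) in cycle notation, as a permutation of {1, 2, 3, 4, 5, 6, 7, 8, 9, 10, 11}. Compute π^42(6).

6 lies in the 5-cycle (3, 6, 9, 10, 11).
On a 5-cycle, π^5 is the identity, so π^42 = π^2 there (42 ≡ 2 mod 5).
Advancing 2 steps from 6: 6 → 9 → 10.

10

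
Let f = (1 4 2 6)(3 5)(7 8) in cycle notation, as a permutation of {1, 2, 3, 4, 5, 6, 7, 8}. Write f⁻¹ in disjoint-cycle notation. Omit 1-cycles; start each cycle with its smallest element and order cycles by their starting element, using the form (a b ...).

(1 6 2 4)(3 5)(7 8)

If f sends a → b within a cycle, f⁻¹ sends b → a; equivalently, reverse each cycle.
After reversing and putting each cycle's least element first, f⁻¹ = (1 6 2 4)(3 5)(7 8).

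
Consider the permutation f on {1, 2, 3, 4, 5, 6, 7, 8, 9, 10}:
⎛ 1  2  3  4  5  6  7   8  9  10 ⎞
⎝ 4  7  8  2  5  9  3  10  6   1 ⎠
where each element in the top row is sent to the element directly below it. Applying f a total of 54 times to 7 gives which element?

Tracing 7 → 3 → … returns to 7 after 7 steps, so 7 lies in a 7-cycle (1, 4, 2, 7, 3, 8, 10).
Powers repeat with period 7 on this cycle, and 54 mod 7 = 5, so f^54(7) = f^5(7).
Advancing 5 steps from 7: 7 → 3 → 8 → 10 → 1 → 4.

4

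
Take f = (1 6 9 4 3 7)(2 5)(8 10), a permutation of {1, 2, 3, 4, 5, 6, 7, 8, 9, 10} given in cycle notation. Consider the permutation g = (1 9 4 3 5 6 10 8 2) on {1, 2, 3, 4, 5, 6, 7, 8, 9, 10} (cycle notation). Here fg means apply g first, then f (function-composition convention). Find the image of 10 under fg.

10

g(10) = 8, then f(8) = 10; composing gives (fg)(10) = 10.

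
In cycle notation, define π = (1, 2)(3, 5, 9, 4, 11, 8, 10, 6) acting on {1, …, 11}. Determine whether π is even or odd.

The cycle lengths are 8, 2, 1.
A cycle is odd iff its length is even; π has 2 even-length cycles, so sgn(π) = (−1)^2 and π is even.

even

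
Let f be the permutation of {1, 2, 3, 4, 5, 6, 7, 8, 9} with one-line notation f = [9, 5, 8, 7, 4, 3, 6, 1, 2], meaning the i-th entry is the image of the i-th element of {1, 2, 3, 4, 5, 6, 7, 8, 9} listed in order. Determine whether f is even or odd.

even

In disjoint-cycle form the cycle lengths are 9.
A cycle of length ℓ contributes ℓ−1 transpositions, so f is a product of 8 transpositions — even.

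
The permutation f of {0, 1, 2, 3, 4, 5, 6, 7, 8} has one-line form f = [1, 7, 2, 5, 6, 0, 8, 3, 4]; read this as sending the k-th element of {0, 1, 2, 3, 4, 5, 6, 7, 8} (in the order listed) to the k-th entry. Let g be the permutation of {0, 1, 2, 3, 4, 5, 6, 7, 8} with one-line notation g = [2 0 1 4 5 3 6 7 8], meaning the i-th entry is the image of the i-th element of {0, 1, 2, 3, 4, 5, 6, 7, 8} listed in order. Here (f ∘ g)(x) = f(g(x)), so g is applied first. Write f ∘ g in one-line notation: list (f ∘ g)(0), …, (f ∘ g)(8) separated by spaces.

2 1 7 6 0 5 8 3 4

For each element, apply g then f: 0 → 2 → 2; 1 → 0 → 1; 2 → 1 → 7; 3 → 4 → 6; 4 → 5 → 0; 5 → 3 → 5; 6 → 6 → 8; 7 → 7 → 3; 8 → 8 → 4.
So f ∘ g in one-line form is 2 1 7 6 0 5 8 3 4.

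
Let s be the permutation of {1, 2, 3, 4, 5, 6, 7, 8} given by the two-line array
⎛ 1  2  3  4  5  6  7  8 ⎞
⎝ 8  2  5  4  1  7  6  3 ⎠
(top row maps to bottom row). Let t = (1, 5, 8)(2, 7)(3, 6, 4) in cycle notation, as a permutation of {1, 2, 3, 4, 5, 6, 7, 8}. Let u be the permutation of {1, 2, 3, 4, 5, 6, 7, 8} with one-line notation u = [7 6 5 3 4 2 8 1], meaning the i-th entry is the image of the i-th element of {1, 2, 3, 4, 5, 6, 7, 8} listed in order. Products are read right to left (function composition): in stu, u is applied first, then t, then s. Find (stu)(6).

6

(stu)(6) = s(t(u(6))). u(6) = 2, then t(2) = 7, then s(7) = 6, so the result is 6.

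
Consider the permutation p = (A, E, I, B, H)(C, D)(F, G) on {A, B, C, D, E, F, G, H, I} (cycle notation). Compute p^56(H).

H lies in the 5-cycle (A, E, I, B, H).
On a 5-cycle, p^5 is the identity, so p^56 = p^1 there (56 ≡ 1 mod 5).
Stepping 1 place around the cycle: H → A.

A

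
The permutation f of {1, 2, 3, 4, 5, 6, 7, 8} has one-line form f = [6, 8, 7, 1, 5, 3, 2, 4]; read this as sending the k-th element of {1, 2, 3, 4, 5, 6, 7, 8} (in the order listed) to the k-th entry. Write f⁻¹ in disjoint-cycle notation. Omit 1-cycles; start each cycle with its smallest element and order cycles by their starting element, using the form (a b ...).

The cycle decomposition of f is (1 6 3 7 2 8 4).
The inverse reverses every cycle; in canonical form, f⁻¹ = (1 4 8 2 7 3 6).

(1 4 8 2 7 3 6)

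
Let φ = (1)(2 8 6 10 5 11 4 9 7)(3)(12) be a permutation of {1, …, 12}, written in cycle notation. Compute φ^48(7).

7 lies in the 9-cycle (2 8 6 10 5 11 4 9 7).
Since the cycle has length 9, φ^48 acts on it the same as φ^3 (48 mod 9 = 3).
Stepping 3 places around the cycle: 7 → 2 → 8 → 6.

6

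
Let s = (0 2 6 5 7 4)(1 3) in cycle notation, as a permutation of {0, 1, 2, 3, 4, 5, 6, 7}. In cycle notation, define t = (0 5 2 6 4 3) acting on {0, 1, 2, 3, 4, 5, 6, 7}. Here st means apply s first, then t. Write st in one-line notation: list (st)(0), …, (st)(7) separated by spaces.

6 0 4 1 5 7 2 3

(st)(x) = t(s(x)). Computing each image: t(s(0)) = t(2) = 6, t(s(1)) = t(3) = 0, t(s(2)) = t(6) = 4, t(s(3)) = t(1) = 1, t(s(4)) = t(0) = 5, t(s(5)) = t(7) = 7, t(s(6)) = t(5) = 2, t(s(7)) = t(4) = 3.
Hence st = [6 0 4 1 5 7 2 3].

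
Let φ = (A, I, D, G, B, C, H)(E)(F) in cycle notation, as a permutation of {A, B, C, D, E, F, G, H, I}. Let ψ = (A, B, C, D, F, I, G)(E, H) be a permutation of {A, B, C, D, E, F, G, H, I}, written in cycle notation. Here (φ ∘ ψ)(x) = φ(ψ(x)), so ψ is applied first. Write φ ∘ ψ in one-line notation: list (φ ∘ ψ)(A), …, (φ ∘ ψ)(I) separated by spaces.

C H G F A D I E B

(φ ∘ ψ)(x) = φ(ψ(x)). Computing each image: φ(ψ(A)) = φ(B) = C, φ(ψ(B)) = φ(C) = H, φ(ψ(C)) = φ(D) = G, φ(ψ(D)) = φ(F) = F, φ(ψ(E)) = φ(H) = A, φ(ψ(F)) = φ(I) = D, φ(ψ(G)) = φ(A) = I, φ(ψ(H)) = φ(E) = E, φ(ψ(I)) = φ(G) = B.
Hence φ ∘ ψ = [C H G F A D I E B].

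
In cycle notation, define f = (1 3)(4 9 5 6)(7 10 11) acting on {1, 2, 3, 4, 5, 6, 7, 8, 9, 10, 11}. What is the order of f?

The disjoint cycles have lengths 4, 3, 2, 1, 1.
The order is lcm(4, 3, 2) = 12.

12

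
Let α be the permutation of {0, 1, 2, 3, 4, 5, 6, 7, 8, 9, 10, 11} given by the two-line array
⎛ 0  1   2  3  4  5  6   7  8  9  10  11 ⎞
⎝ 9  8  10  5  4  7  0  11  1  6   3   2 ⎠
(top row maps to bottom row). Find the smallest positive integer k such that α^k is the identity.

Decomposing into disjoint cycles gives cycle lengths 6, 3, 2, 1.
The order of α is the least common multiple of its cycle lengths: lcm(6, 3, 2) = 6.

6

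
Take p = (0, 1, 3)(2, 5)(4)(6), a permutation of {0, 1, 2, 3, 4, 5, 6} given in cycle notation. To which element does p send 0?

In the cycle (0, 1, 3), 0 is followed by 1, so p(0) = 1.

1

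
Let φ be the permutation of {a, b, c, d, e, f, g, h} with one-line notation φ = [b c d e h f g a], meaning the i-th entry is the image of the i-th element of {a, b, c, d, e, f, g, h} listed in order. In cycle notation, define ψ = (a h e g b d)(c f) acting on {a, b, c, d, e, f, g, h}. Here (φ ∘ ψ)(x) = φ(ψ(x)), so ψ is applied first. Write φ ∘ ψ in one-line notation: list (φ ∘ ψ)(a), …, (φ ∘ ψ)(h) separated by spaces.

a e f b g d c h

For each element, apply ψ then φ: a → h → a; b → d → e; c → f → f; d → a → b; e → g → g; f → c → d; g → b → c; h → e → h.
Collecting the images, φ ∘ ψ = [a e f b g d c h].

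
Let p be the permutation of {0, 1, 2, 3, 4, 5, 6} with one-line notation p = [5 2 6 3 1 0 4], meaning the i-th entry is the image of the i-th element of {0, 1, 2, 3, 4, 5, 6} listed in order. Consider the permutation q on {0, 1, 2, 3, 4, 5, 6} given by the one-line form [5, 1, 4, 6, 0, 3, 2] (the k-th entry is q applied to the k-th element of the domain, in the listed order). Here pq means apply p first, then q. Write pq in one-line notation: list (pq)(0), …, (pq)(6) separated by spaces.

(pq)(x) = q(p(x)). Computing each image: q(p(0)) = q(5) = 3, q(p(1)) = q(2) = 4, q(p(2)) = q(6) = 2, q(p(3)) = q(3) = 6, q(p(4)) = q(1) = 1, q(p(5)) = q(0) = 5, q(p(6)) = q(4) = 0.
Hence pq = [3 4 2 6 1 5 0].

3 4 2 6 1 5 0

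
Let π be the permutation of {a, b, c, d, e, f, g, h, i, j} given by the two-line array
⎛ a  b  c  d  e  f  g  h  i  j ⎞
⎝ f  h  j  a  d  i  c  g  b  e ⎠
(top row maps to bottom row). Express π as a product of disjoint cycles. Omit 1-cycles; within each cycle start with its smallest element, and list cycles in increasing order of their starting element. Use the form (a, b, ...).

From a: a → f → i → b → h → g → c → j → e → d → a, closing the cycle (a, f, i, b, h, g, c, j, e, d).
Repeating from the next unused element and collecting all non-trivial cycles gives (a, f, i, b, h, g, c, j, e, d).

(a, f, i, b, h, g, c, j, e, d)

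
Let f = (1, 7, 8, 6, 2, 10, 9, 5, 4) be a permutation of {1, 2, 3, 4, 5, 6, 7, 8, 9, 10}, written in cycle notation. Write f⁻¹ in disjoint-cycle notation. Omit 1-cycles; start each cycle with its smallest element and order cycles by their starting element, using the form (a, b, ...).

Inverting a permutation written in cycle notation just reverses the order within every cycle.
Reversing each cycle of f and rotating so the smallest element leads gives (1, 4, 5, 9, 10, 2, 6, 8, 7).

(1, 4, 5, 9, 10, 2, 6, 8, 7)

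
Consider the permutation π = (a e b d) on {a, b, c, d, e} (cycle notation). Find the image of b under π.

In the cycle (a e b d), b is followed by d, so π(b) = d.

d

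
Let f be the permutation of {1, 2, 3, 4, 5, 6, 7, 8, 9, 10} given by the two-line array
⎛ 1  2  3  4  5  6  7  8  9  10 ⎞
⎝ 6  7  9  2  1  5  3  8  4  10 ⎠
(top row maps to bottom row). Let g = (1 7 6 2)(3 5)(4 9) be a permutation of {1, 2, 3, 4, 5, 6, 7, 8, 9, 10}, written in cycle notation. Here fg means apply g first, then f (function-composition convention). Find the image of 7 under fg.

First apply g: g(7) = 6, then f(6) = 5. Thus (fg)(7) = 5.

5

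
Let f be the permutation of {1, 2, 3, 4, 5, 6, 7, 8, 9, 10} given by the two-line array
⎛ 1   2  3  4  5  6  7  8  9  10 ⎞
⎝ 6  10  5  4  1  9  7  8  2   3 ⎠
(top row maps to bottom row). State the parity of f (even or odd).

even

In disjoint-cycle form the cycle lengths are 7, 1, 1, 1.
A cycle of length ℓ contributes ℓ−1 transpositions, so f is a product of 6 transpositions — even.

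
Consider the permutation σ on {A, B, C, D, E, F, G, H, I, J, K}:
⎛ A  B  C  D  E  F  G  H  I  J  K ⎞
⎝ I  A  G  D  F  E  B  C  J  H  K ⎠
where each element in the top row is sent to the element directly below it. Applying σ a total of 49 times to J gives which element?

Tracing J → H → … returns to J after 7 steps, so J lies in a 7-cycle (A I J H C G B).
Powers repeat with period 7 on this cycle, and 49 mod 7 = 0, so σ^49(J) = σ^0(J).
So σ^49(J) = J.

J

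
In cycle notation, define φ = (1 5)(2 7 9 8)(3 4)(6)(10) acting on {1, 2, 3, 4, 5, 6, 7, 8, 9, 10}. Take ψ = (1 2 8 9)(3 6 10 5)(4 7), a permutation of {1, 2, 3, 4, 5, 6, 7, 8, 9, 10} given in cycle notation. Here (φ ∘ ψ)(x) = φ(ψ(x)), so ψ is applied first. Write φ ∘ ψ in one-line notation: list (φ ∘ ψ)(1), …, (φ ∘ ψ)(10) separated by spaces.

7 2 6 9 4 10 3 8 5 1

(φ ∘ ψ)(x) = φ(ψ(x)). Computing each image: φ(ψ(1)) = φ(2) = 7, φ(ψ(2)) = φ(8) = 2, φ(ψ(3)) = φ(6) = 6, φ(ψ(4)) = φ(7) = 9, φ(ψ(5)) = φ(3) = 4, φ(ψ(6)) = φ(10) = 10, φ(ψ(7)) = φ(4) = 3, φ(ψ(8)) = φ(9) = 8, φ(ψ(9)) = φ(1) = 5, φ(ψ(10)) = φ(5) = 1.
Hence φ ∘ ψ = [7 2 6 9 4 10 3 8 5 1].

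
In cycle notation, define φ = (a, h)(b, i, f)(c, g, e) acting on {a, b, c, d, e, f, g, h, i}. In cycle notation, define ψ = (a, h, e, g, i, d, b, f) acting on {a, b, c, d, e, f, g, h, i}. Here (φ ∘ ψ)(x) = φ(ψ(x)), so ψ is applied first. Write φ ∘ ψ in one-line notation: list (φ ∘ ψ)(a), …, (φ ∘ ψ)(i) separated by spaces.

a b g i e h f c d

(φ ∘ ψ)(x) = φ(ψ(x)). Computing each image: φ(ψ(a)) = φ(h) = a, φ(ψ(b)) = φ(f) = b, φ(ψ(c)) = φ(c) = g, φ(ψ(d)) = φ(b) = i, φ(ψ(e)) = φ(g) = e, φ(ψ(f)) = φ(a) = h, φ(ψ(g)) = φ(i) = f, φ(ψ(h)) = φ(e) = c, φ(ψ(i)) = φ(d) = d.
Hence φ ∘ ψ = [a b g i e h f c d].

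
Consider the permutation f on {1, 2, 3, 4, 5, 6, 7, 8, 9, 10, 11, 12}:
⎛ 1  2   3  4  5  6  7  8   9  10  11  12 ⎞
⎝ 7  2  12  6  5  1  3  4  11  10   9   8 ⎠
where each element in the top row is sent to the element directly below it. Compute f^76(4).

8

Tracing 4 → 6 → … returns to 4 after 7 steps, so 4 lies in a 7-cycle (1, 7, 3, 12, 8, 4, 6).
Powers repeat with period 7 on this cycle, and 76 mod 7 = 6, so f^76(4) = f^6(4).
Advancing 6 steps from 4: 4 → 6 → 1 → 7 → 3 → 12 → 8.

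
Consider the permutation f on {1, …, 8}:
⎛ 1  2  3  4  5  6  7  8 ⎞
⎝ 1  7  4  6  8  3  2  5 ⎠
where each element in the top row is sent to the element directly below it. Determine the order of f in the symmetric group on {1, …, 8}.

6

Writing f as disjoint cycles, the cycle lengths are 3, 2, 2, 1.
The order is lcm(3, 2, 2) = 6.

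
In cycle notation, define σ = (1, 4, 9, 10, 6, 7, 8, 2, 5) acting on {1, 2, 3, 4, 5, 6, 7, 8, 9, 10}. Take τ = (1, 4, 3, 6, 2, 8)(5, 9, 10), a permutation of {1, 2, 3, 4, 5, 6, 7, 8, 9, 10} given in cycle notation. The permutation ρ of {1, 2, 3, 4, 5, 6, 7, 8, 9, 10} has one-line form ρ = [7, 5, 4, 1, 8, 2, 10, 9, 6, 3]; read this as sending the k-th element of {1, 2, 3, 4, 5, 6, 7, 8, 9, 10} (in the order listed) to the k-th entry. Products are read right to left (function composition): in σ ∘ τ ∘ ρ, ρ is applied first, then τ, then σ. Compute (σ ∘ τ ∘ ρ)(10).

7

(σ ∘ τ ∘ ρ)(10) = σ(τ(ρ(10))). ρ(10) = 3, then τ(3) = 6, then σ(6) = 7, so the result is 7.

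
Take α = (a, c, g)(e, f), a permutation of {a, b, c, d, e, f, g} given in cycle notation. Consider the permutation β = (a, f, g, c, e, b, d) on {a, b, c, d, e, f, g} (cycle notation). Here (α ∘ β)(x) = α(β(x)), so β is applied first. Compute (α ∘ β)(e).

b

First apply β: β(e) = b, then α(b) = b. Thus (α ∘ β)(e) = b.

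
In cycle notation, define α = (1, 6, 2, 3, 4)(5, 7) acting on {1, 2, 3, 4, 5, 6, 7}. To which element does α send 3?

4

3 appears in (1, 6, 2, 3, 4); the next entry (wrapping around) is 4.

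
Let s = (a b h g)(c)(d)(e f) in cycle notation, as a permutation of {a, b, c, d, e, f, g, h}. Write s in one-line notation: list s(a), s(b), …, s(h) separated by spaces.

b h c d f e a g

Each element maps to the next entry in its cycle (wrapping to the front): a→b, b→h, c→c, d→d, e→f, f→e, g→a, h→g.
So the one-line form is b h c d f e a g.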